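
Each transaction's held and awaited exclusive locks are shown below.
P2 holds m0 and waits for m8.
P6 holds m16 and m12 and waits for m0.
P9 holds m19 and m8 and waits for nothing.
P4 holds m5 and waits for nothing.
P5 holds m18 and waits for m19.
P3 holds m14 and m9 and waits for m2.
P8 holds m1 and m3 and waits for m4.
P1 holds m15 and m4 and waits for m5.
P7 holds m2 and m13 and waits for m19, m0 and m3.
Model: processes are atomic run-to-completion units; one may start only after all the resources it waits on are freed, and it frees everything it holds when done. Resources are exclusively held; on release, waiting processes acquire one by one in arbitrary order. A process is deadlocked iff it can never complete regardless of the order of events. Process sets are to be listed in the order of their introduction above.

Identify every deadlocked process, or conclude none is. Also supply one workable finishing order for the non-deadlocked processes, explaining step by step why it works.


No process is deadlocked.
Key observation: all waits point, directly or indirectly, at processes that can finish, so nothing is permanently blocked.
A valid finishing order for the others: P4, P9, P1, P5, P2, P8, P6, P7, P3.
Verifying each step:
  P4 waits on nothing -> runs at once and releases m5
  P9 waits on nothing -> runs at once and releases m19 and m8
  run P1 (all its waits — m5 — are resolved); releases m15 and m4
  run P5 (all its waits — m19 — are resolved); releases m18
  run P2 (all its waits — m8 — are resolved); releases m0
  run P8 (all its waits — m4 — are resolved); releases m1 and m3
  run P6 (all its waits — m0 — are resolved); releases m16 and m12
  run P7 (all its waits — m19, m0 and m3 — are resolved); releases m2 and m13
  run P3 (all its waits — m2 — are resolved); releases m14 and m9


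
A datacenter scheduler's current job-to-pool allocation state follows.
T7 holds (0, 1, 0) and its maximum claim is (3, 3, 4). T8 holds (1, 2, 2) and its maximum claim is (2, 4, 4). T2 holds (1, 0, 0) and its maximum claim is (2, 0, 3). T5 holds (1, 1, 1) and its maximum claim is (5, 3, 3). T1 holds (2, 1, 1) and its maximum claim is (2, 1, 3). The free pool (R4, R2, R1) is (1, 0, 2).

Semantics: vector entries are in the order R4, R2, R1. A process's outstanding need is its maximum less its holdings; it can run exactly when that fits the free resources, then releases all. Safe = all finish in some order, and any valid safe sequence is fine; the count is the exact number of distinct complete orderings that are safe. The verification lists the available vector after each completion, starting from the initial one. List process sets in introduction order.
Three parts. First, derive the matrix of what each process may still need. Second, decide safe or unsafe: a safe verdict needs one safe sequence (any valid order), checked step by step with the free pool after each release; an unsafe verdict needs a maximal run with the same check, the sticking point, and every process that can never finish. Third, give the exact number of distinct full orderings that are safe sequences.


(1) Remaining need (order R4, R2, R1):
  T7: (3, 2, 4)
  T8: (1, 2, 2)
  T2: (1, 0, 3)
  T5: (4, 2, 2)
  T1: (0, 0, 2)
(2) UNSAFE.
Key observation: after T1, T2 complete, (4, 1, 3) is the best the pool ever gets, yet each leftover process wants more R2.
The run T1, T2 cannot be extended any further. Walking it through:
  pool = (1, 0, 2)
  T1: need (0, 0, 2) fits (1, 0, 2); releases (2, 1, 1), pool now (3, 1, 3)
  T2: need (1, 0, 3) fits (3, 1, 3); releases (1, 0, 0), pool now (4, 1, 3)
  T7 cannot run: need (3, 2, 4) vs free (4, 1, 3) (insufficient R2 and R1)
  T8 cannot run: need (1, 2, 2) vs free (4, 1, 3) (insufficient R2)
  T5 cannot run: need (4, 2, 2) vs free (4, 1, 3) (insufficient R2)
Never able to finish: T7, T8 and T5.
(3) Exactly 0 of the possible complete orderings are safe sequences.


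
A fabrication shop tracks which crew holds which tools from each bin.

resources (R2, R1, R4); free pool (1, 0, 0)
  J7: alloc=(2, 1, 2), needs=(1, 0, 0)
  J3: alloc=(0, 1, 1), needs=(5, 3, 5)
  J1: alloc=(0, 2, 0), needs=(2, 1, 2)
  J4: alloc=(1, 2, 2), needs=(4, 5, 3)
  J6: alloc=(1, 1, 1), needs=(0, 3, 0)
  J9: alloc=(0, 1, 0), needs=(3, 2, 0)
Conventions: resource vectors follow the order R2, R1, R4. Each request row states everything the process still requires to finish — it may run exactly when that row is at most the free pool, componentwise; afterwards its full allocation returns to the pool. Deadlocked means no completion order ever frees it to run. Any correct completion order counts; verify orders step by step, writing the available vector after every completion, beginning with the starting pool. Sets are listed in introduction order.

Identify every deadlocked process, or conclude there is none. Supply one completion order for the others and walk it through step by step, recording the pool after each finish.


No process is deadlocked.
Key observation: J7 leads a chain of completions in which each release enables another process.
The rest can finish in the order J7, J1, J9, J6, J4, J3. Walking it through:
  pool = (1, 0, 0)
  J7 needs (1, 0, 0) <= (1, 0, 0) -> finishes; pool += (2, 1, 2) = (3, 1, 2)
  J1 needs (2, 1, 2) <= (3, 1, 2) -> finishes; pool += (0, 2, 0) = (3, 3, 2)
  J9 needs (3, 2, 0) <= (3, 3, 2) -> finishes; pool += (0, 1, 0) = (3, 4, 2)
  J6 needs (0, 3, 0) <= (3, 4, 2) -> finishes; pool += (1, 1, 1) = (4, 5, 3)
  J4 needs (4, 5, 3) <= (4, 5, 3) -> finishes; pool += (1, 2, 2) = (5, 7, 5)
  J3 needs (5, 3, 5) <= (5, 7, 5) -> finishes; pool += (0, 1, 1) = (5, 8, 6)


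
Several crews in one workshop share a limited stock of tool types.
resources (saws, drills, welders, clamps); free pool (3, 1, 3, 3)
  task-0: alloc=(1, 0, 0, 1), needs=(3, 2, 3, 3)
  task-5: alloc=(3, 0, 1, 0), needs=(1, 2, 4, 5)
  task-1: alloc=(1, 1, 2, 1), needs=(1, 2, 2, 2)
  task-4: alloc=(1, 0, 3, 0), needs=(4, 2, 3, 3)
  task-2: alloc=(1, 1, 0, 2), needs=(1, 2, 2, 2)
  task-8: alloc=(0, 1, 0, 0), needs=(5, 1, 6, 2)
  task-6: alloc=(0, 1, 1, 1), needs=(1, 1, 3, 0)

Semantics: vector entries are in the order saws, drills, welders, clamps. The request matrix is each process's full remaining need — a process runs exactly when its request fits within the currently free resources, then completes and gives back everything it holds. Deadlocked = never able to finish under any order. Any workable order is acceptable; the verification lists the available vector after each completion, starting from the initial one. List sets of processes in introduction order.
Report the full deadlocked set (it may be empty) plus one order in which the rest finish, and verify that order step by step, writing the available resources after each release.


No process is deadlocked.
Key observation: there is always a runnable process — task-6 first — so the state unwinds completely.
The rest can finish in the order task-6, task-2, task-1, task-0, task-8, task-4, task-5. Walking it through:
  pool = (3, 1, 3, 3)
  task-6 needs (1, 1, 3, 0) <= (3, 1, 3, 3) -> finishes; pool += (0, 1, 1, 1) = (3, 2, 4, 4)
  task-2 needs (1, 2, 2, 2) <= (3, 2, 4, 4) -> finishes; pool += (1, 1, 0, 2) = (4, 3, 4, 6)
  task-1 needs (1, 2, 2, 2) <= (4, 3, 4, 6) -> finishes; pool += (1, 1, 2, 1) = (5, 4, 6, 7)
  task-0 needs (3, 2, 3, 3) <= (5, 4, 6, 7) -> finishes; pool += (1, 0, 0, 1) = (6, 4, 6, 8)
  task-8 needs (5, 1, 6, 2) <= (6, 4, 6, 8) -> finishes; pool += (0, 1, 0, 0) = (6, 5, 6, 8)
  task-4 needs (4, 2, 3, 3) <= (6, 5, 6, 8) -> finishes; pool += (1, 0, 3, 0) = (7, 5, 9, 8)
  task-5 needs (1, 2, 4, 5) <= (7, 5, 9, 8) -> finishes; pool += (3, 0, 1, 0) = (10, 5, 10, 8)


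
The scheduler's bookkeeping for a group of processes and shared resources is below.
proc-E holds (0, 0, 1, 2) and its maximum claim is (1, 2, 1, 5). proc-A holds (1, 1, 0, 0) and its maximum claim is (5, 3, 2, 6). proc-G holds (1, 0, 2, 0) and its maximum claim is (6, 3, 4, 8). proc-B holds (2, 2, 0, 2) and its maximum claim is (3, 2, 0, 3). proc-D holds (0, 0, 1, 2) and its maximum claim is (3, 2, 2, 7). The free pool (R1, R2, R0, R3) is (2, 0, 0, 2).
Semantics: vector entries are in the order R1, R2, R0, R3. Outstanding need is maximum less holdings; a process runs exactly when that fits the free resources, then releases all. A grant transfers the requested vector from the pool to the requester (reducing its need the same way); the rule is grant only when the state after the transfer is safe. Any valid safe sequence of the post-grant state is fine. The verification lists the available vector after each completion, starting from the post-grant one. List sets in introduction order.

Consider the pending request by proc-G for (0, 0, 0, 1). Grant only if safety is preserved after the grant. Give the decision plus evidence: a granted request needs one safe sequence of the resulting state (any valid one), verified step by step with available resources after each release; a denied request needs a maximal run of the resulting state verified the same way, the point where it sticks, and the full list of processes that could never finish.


GRANT. The post-grant state is safe; one safe sequence: proc-B, proc-E, proc-D, proc-A, proc-G.
Key observation: post-grant, (2, 0, 0, 1) remains, and an order beginning with proc-B completes everyone.
Check on the post-grant state, step by step:
  pool = (2, 0, 0, 1)
  proc-B: need (1, 0, 0, 1) fits (2, 0, 0, 1); releases (2, 2, 0, 2), pool now (4, 2, 0, 3)
  proc-E: need (1, 2, 0, 3) fits (4, 2, 0, 3); releases (0, 0, 1, 2), pool now (4, 2, 1, 5)
  proc-D: need (3, 2, 1, 5) fits (4, 2, 1, 5); releases (0, 0, 1, 2), pool now (4, 2, 2, 7)
  proc-A: need (4, 2, 2, 6) fits (4, 2, 2, 7); releases (1, 1, 0, 0), pool now (5, 3, 2, 7)
  proc-G: need (5, 3, 2, 7) fits (5, 3, 2, 7); releases (1, 0, 2, 1), pool now (6, 3, 4, 8)


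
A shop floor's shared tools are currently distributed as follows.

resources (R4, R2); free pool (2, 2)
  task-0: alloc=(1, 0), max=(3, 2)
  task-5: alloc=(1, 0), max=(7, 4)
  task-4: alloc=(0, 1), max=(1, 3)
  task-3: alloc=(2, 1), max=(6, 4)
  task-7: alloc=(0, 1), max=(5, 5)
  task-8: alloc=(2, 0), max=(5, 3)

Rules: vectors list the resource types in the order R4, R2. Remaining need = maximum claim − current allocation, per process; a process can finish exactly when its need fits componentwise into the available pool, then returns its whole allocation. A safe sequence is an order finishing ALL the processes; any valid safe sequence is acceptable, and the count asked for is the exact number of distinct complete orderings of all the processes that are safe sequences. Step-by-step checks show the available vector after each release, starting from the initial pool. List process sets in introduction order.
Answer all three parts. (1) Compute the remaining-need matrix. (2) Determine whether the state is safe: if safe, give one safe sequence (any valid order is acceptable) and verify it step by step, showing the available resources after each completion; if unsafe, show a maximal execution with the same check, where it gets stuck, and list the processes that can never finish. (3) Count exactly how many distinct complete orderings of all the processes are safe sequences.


(1) Remaining need (order R4, R2):
  task-0: (2, 2)
  task-5: (6, 4)
  task-4: (1, 2)
  task-3: (4, 3)
  task-7: (5, 4)
  task-8: (3, 3)
(2) SAFE. One safe sequence: task-4, task-0, task-8, task-3, task-7, task-5.
Key observation: reading the order forward, task-4 is the first process whose need (1, 2) meets the free pool (2, 2) exactly on a resource it requests.
Verifying each step:
  pool = (2, 2)
  task-4 needs (1, 2) <= (2, 2) -> finishes; pool += (0, 1) = (2, 3)
  task-0 needs (2, 2) <= (2, 3) -> finishes; pool += (1, 0) = (3, 3)
  task-8 needs (3, 3) <= (3, 3) -> finishes; pool += (2, 0) = (5, 3)
  task-3 needs (4, 3) <= (5, 3) -> finishes; pool += (2, 1) = (7, 4)
  task-7 needs (5, 4) <= (7, 4) -> finishes; pool += (0, 1) = (7, 5)
  task-5 needs (6, 4) <= (7, 5) -> finishes; pool += (1, 0) = (8, 5)
(3) The exact count: 4 of the possible complete orderings are safe sequences.


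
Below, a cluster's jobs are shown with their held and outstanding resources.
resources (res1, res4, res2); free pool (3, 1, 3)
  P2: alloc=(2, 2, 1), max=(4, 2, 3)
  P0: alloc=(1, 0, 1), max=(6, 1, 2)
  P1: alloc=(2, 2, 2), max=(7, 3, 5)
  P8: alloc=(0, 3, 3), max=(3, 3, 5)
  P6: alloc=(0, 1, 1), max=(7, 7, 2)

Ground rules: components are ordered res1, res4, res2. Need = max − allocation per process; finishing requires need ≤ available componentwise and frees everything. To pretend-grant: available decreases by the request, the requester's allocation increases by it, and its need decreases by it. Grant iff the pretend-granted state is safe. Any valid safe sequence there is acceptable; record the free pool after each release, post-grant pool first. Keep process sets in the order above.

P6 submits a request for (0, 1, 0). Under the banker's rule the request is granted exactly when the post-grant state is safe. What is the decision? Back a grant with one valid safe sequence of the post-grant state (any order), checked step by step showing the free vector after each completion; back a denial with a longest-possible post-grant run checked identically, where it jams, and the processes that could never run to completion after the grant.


GRANT: granting preserves safety; a valid post-grant sequence is P2, P8, P1, P6, P0.
Key observation: post-grant, (3, 0, 3) remains, and an order beginning with P2 completes everyone.
Verifying the post-grant state step by step:
  pool = (3, 0, 3)
  P2 needs (2, 0, 2) <= (3, 0, 3) -> finishes; pool += (2, 2, 1) = (5, 2, 4)
  P8 needs (3, 0, 2) <= (5, 2, 4) -> finishes; pool += (0, 3, 3) = (5, 5, 7)
  P1 needs (5, 1, 3) <= (5, 5, 7) -> finishes; pool += (2, 2, 2) = (7, 7, 9)
  P6 needs (7, 5, 1) <= (7, 7, 9) -> finishes; pool += (0, 2, 1) = (7, 9, 10)
  P0 needs (5, 1, 1) <= (7, 9, 10) -> finishes; pool += (1, 0, 1) = (8, 9, 11)


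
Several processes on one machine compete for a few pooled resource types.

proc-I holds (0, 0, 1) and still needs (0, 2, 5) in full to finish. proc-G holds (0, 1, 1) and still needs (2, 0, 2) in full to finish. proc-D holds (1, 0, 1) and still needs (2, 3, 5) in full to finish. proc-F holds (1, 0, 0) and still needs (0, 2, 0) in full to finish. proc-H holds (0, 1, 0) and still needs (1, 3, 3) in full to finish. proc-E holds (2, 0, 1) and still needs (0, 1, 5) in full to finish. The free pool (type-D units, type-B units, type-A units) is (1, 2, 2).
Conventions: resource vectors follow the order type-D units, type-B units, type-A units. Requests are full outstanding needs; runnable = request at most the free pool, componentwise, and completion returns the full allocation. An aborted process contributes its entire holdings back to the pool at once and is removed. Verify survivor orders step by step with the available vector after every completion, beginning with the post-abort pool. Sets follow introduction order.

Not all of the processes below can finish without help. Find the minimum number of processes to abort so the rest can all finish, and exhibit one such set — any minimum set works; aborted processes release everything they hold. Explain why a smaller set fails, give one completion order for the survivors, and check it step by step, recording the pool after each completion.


The answer: abort proc-I and proc-D.
Key observation: the deadlocked proc-E becomes finishable only because proc-I and proc-D released (1, 0, 2); it completes at step 3 below.
Why nothing smaller works — every single abort fails: proc-I alone leaves proc-D blocked (short on type-A units); proc-G alone leaves proc-I blocked (short on type-A units); proc-D alone leaves proc-I blocked (short on type-A units); proc-F alone leaves proc-I blocked (short on type-A units); proc-H alone leaves proc-I blocked (short on type-A units); proc-E alone leaves proc-I blocked (short on type-A units).
One survivor order: proc-F, proc-G, proc-E, proc-H. Verifying each step (post-abort pool first):
  pool = (2, 2, 4)
  proc-F: need (0, 2, 0) fits (2, 2, 4); releases (1, 0, 0), pool now (3, 2, 4)
  proc-G: need (2, 0, 2) fits (3, 2, 4); releases (0, 1, 1), pool now (3, 3, 5)
  proc-E: need (0, 1, 5) fits (3, 3, 5); releases (2, 0, 1), pool now (5, 3, 6)
  proc-H: need (1, 3, 3) fits (5, 3, 6); releases (0, 1, 0), pool now (5, 4, 6)


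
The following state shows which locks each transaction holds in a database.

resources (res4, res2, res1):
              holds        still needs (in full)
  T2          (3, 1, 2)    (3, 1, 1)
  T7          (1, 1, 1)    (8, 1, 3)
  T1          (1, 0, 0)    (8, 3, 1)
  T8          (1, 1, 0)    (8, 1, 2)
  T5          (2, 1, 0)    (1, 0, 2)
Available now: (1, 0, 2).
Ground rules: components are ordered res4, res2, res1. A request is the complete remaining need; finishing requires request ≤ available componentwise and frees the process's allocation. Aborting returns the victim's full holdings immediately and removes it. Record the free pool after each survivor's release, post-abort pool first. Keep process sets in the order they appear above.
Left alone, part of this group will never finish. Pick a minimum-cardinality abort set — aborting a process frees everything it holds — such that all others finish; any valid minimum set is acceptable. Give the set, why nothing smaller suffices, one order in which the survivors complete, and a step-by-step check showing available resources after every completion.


Minimum abort set: T7 and T1.
Key observation: the returned (2, 1, 1) from T7 and T1 is what brings T8 — unrunnable before, under any order — into play at step 3.
No one abort is enough; case by case: T2 alone leaves T7 blocked (short on res4); T7 alone leaves T1 blocked (short on res4); T1 alone leaves T7 blocked (short on res4); T8 alone leaves T7 blocked (short on res4); T5 alone leaves T7 blocked (short on res4).
One survivor order: T5, T2, T8. Check, step by step (post-abort pool first):
  pool = (3, 1, 3)
  T5: need (1, 0, 2) fits (3, 1, 3); releases (2, 1, 0), pool now (5, 2, 3)
  T2: need (3, 1, 1) fits (5, 2, 3); releases (3, 1, 2), pool now (8, 3, 5)
  T8: need (8, 1, 2) fits (8, 3, 5); releases (1, 1, 0), pool now (9, 4, 5)


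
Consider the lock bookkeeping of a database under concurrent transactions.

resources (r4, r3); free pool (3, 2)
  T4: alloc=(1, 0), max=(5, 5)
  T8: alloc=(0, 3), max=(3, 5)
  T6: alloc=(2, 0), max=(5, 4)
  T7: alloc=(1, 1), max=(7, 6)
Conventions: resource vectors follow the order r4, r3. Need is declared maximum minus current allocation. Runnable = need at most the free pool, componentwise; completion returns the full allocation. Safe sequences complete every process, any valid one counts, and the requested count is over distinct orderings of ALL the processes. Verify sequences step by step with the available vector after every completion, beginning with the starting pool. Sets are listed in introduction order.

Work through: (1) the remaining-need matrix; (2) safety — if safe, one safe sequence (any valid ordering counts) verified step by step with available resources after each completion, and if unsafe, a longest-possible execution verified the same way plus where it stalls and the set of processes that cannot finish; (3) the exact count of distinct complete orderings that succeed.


(1) Need matrix, components ordered r4, r3:
  T4: (4, 5)
  T8: (3, 2)
  T6: (3, 4)
  T7: (6, 5)
(2) SAFE. One safe sequence: T8, T6, T4, T7.
Key observation: the first exact fit in this order is T8 — it needs (3, 2) with (3, 2) free, meeting a requested resource to the last unit.
Walking it through:
  pool = (3, 2)
  run T8 (needs (3, 2), free (3, 2)); after release of (0, 3) the pool is (3, 5)
  run T6 (needs (3, 4), free (3, 5)); after release of (2, 0) the pool is (5, 5)
  run T4 (needs (4, 5), free (5, 5)); after release of (1, 0) the pool is (6, 5)
  run T7 (needs (6, 5), free (6, 5)); after release of (1, 1) the pool is (7, 6)
(3) Precisely 1 of the possible complete orderings is a safe sequence.


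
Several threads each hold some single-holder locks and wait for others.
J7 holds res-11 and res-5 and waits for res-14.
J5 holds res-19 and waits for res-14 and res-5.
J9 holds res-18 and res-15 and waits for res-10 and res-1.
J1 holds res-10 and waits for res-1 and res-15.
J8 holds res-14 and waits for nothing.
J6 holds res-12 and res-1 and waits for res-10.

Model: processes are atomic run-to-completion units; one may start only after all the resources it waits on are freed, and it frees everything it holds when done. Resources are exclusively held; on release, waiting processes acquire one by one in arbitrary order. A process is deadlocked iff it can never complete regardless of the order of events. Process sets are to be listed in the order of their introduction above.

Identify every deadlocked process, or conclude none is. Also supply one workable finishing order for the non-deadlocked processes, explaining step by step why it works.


Deadlocked: J9, J1 and J6.
Key observation: along J9 -> J1 -> J9, each member waits on what the next one holds — a deadlock; J6 is caught in further circular waits.
One completion order for the rest: J8, J7, J5.
Check, step by step:
  J8 waits on nothing -> runs at once and releases res-14
  J7: everything it awaited (res-14) is free; runs, freeing res-11 and res-5
  J5: everything it awaited (res-14 and res-5) is free; runs, freeing res-19


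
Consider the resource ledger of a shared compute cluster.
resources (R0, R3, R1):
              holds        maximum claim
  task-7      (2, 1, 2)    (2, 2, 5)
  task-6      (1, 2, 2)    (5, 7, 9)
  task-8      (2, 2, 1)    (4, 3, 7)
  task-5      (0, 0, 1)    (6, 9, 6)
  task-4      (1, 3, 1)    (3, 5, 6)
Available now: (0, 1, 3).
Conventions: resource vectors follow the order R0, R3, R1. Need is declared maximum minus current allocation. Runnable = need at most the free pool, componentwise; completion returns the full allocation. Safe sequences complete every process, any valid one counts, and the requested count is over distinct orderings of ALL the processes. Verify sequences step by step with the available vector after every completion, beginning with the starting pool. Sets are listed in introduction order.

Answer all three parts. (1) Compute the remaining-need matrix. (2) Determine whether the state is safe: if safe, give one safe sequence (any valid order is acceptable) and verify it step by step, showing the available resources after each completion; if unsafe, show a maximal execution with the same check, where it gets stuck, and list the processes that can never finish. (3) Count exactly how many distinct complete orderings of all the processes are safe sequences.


(1) Need matrix, components ordered R0, R3, R1:
  task-7: (0, 1, 3)
  task-6: (4, 5, 7)
  task-8: (2, 1, 6)
  task-5: (6, 9, 5)
  task-4: (2, 2, 5)
(2) SAFE, for example via the order task-7, task-4, task-8, task-6, task-5.
Key observation: task-7 is the earliest step where a requested resource binds exactly: need (0, 1, 3), pool (0, 1, 3) at its turn.
Verifying each step:
  pool = (0, 1, 3)
  run task-7 (needs (0, 1, 3), free (0, 1, 3)); after release of (2, 1, 2) the pool is (2, 2, 5)
  run task-4 (needs (2, 2, 5), free (2, 2, 5)); after release of (1, 3, 1) the pool is (3, 5, 6)
  run task-8 (needs (2, 1, 6), free (3, 5, 6)); after release of (2, 2, 1) the pool is (5, 7, 7)
  run task-6 (needs (4, 5, 7), free (5, 7, 7)); after release of (1, 2, 2) the pool is (6, 9, 9)
  run task-5 (needs (6, 9, 5), free (6, 9, 9)); after release of (0, 0, 1) the pool is (6, 9, 10)
(3) Exactly 1 of the possible complete orderings is a safe sequence.


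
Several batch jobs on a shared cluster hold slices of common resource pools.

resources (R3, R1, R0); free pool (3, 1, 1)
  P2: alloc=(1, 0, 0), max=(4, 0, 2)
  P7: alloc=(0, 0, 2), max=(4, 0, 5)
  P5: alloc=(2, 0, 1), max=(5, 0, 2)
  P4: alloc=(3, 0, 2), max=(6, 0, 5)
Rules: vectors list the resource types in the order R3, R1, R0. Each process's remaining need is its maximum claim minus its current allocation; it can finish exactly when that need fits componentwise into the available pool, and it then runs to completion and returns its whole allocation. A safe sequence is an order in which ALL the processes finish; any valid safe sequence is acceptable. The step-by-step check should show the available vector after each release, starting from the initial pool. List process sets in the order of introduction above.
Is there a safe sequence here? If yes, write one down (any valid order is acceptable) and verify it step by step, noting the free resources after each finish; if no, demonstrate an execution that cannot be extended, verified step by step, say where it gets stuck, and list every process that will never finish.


The state is UNSAFE.
Key observation: no order helps: past P5, P2, the free pool tops out at (6, 1, 2), below what each blocked process needs in R0.
A maximal execution: P5, P2 — then nothing else fits. Step-by-step check:
  pool = (3, 1, 1)
  P5: need (3, 0, 1) fits (3, 1, 1); releases (2, 0, 1), pool now (5, 1, 2)
  P2: need (3, 0, 2) fits (5, 1, 2); releases (1, 0, 0), pool now (6, 1, 2)
  blocked: P7 wants (4, 0, 3), pool (6, 1, 2) — not enough R0
  blocked: P4 wants (3, 0, 3), pool (6, 1, 2) — not enough R0
Permanently blocked: P7 and P4.


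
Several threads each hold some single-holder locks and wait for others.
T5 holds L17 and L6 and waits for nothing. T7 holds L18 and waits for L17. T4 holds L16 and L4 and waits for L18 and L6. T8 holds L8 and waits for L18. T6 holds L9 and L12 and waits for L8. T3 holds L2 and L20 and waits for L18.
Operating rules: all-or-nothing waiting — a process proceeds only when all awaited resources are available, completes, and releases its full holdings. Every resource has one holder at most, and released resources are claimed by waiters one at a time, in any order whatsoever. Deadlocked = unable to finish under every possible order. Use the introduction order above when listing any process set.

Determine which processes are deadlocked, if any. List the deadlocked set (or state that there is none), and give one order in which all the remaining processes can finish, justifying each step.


The deadlocked set is empty.
Key observation: every chain of waits terminates; starting from the processes that wait on nothing, all the rest unlock in turn.
A valid finishing order for the others: T5, T7, T4, T8, T6, T3.
Verifying each step:
  run T5 (it waits on nothing); releases L17 and L6
  T7 waits on L17 — all released -> runs and releases L18
  T4 waits on L18 and L6 — all released -> runs and releases L16 and L4
  T8 waits on L18 — all released -> runs and releases L8
  T6 waits on L8 — all released -> runs and releases L9 and L12
  T3 waits on L18 — all released -> runs and releases L2 and L20


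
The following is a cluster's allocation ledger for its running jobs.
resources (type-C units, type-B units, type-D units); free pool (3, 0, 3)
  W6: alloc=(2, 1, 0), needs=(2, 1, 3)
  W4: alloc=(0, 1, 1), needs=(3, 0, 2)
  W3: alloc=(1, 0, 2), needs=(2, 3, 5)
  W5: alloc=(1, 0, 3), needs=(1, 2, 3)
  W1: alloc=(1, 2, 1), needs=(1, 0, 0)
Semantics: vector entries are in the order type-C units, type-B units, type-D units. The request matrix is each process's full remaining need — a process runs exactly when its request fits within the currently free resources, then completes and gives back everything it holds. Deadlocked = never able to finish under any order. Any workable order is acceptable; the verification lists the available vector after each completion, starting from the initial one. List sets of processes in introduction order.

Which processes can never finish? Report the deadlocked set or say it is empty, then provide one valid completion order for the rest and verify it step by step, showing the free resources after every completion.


No process is deadlocked.
Key observation: no deadlock: W1 fits now, and the freed resources carry the rest through.
The rest can finish in the order W1, W4, W3, W6, W5. Step-by-step check:
  pool = (3, 0, 3)
  W1: need (1, 0, 0) fits (3, 0, 3); releases (1, 2, 1), pool now (4, 2, 4)
  W4: need (3, 0, 2) fits (4, 2, 4); releases (0, 1, 1), pool now (4, 3, 5)
  W3: need (2, 3, 5) fits (4, 3, 5); releases (1, 0, 2), pool now (5, 3, 7)
  W6: need (2, 1, 3) fits (5, 3, 7); releases (2, 1, 0), pool now (7, 4, 7)
  W5: need (1, 2, 3) fits (7, 4, 7); releases (1, 0, 3), pool now (8, 4, 10)


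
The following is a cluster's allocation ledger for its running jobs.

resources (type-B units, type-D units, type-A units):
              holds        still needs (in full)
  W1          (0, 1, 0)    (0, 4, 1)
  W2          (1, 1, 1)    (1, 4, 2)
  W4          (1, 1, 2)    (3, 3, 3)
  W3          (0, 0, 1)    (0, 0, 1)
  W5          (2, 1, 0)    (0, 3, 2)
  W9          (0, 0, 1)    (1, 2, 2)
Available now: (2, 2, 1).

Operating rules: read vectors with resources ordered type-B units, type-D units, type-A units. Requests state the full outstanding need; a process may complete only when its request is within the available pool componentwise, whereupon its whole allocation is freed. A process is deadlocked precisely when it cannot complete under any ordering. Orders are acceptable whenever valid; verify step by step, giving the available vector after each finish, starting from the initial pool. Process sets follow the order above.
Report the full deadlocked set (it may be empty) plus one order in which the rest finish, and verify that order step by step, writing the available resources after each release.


Deadlocked: W1, W2, W4 and W5.
Key observation: type-D units is the bottleneck — with W3, W9 done the pool holds (2, 2, 3), short of every remaining need.
The rest can finish in the order W3, W9. Walking it through:
  pool = (2, 2, 1)
  W3 needs (0, 0, 1) <= (2, 2, 1) -> finishes; pool += (0, 0, 1) = (2, 2, 2)
  W9 needs (1, 2, 2) <= (2, 2, 2) -> finishes; pool += (0, 0, 1) = (2, 2, 3)
None of the blocked processes ever fits:
  W1 still needs (0, 4, 1) but only (2, 2, 3) is free — short on type-D units
  W2 still needs (1, 4, 2) but only (2, 2, 3) is free — short on type-D units
  W4 still needs (3, 3, 3) but only (2, 2, 3) is free — short on type-B units and type-D units
  W5 still needs (0, 3, 2) but only (2, 2, 3) is free — short on type-D units


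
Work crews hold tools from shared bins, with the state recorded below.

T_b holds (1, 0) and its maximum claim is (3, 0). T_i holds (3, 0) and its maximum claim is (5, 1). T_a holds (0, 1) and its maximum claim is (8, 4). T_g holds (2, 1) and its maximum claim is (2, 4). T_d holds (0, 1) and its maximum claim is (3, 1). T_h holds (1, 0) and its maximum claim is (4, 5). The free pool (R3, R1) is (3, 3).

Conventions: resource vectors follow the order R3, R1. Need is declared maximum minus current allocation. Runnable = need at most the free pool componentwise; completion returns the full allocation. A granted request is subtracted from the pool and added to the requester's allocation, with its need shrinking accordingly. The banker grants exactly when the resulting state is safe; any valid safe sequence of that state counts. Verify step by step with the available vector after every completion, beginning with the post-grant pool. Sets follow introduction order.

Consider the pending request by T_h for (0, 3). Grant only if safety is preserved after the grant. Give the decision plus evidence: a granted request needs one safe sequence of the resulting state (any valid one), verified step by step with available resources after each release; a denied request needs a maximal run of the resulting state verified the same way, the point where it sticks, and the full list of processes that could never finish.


DENY: after the grant no complete ordering would exist.
Key observation: no order helps: past T_b, T_d, T_i, the free pool tops out at (7, 1), below what each blocked process needs in R1.
After a pretend grant, a maximal execution: T_b, T_d, T_i — then nothing else fits. Walking it through:
  pool = (3, 0)
  T_b needs (2, 0) <= (3, 0) -> finishes; pool += (1, 0) = (4, 0)
  T_d needs (3, 0) <= (4, 0) -> finishes; pool += (0, 1) = (4, 1)
  T_i needs (2, 1) <= (4, 1) -> finishes; pool += (3, 0) = (7, 1)
  T_a cannot run: need (8, 3) vs free (7, 1) (insufficient R3 and R1)
  T_g cannot run: need (0, 3) vs free (7, 1) (insufficient R1)
  T_h cannot run: need (3, 2) vs free (7, 1) (insufficient R1)
Processes that could never finish after the grant: T_a, T_g and T_h.


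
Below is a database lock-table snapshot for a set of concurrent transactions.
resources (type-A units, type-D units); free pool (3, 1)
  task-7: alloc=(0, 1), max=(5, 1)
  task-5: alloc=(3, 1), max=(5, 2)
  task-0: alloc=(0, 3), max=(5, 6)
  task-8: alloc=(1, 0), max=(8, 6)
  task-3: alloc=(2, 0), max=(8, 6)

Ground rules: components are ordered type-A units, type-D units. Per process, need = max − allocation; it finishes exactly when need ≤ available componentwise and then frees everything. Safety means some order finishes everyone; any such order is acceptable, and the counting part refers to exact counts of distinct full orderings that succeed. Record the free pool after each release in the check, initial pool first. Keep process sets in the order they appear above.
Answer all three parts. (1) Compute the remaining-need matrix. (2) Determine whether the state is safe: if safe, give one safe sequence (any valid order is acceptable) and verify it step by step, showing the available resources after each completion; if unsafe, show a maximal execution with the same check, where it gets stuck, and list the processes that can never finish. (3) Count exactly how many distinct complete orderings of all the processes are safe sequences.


(1) Remaining need (order type-A units, type-D units):
  task-7: (5, 0)
  task-5: (2, 1)
  task-0: (5, 3)
  task-8: (7, 6)
  task-3: (6, 6)
(2) The state is SAFE; one workable sequence: task-5, task-7, task-0, task-3, task-8.
Key observation: the first exact fit in this order is task-5 — it needs (2, 1) with (3, 1) free, meeting a requested resource to the last unit.
Check, step by step:
  pool = (3, 1)
  run task-5 (needs (2, 1), free (3, 1)); after release of (3, 1) the pool is (6, 2)
  run task-7 (needs (5, 0), free (6, 2)); after release of (0, 1) the pool is (6, 3)
  run task-0 (needs (5, 3), free (6, 3)); after release of (0, 3) the pool is (6, 6)
  run task-3 (needs (6, 6), free (6, 6)); after release of (2, 0) the pool is (8, 6)
  run task-8 (needs (7, 6), free (8, 6)); after release of (1, 0) the pool is (9, 6)
(3) Exactly 1 of the possible complete orderings is a safe sequence.


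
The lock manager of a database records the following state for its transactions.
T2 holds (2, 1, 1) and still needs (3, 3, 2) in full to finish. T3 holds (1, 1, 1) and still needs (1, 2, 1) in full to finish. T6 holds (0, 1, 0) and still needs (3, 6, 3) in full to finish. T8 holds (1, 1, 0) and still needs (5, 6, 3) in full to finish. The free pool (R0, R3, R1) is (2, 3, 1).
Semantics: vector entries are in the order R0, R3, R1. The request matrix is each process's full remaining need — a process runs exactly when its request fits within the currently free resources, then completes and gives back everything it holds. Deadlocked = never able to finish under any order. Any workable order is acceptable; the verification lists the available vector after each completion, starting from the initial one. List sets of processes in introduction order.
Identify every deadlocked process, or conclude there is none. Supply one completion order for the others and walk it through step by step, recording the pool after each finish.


Deadlocked: T6 and T8.
Key observation: T3, T2 can finish, but then (5, 5, 3) is all there is, and the blocked group's R3 demands exceed it.
The rest can finish in the order T3, T2. Check, step by step:
  pool = (2, 3, 1)
  run T3 (needs (1, 2, 1), free (2, 3, 1)); after release of (1, 1, 1) the pool is (3, 4, 2)
  run T2 (needs (3, 3, 2), free (3, 4, 2)); after release of (2, 1, 1) the pool is (5, 5, 3)
The blocked processes can never fit:
  blocked: T6 wants (3, 6, 3), pool (5, 5, 3) — not enough R3
  blocked: T8 wants (5, 6, 3), pool (5, 5, 3) — not enough R3


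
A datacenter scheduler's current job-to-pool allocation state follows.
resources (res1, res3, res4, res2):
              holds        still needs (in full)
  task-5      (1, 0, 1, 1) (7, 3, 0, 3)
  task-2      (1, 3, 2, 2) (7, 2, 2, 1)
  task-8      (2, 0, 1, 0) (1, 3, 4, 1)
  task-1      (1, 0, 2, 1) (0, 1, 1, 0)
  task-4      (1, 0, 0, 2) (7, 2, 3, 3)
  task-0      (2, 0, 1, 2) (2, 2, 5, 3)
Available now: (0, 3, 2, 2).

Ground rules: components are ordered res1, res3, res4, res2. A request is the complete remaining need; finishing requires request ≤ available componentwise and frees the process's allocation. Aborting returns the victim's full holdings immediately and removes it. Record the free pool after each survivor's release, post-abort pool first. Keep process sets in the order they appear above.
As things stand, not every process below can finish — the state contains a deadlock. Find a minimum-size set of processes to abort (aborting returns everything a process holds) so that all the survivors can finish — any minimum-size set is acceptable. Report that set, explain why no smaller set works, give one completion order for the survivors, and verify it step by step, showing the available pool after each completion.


The answer: abort task-5 and task-4.
Key observation: task-2 could never have finished before the abort; with (2, 0, 1, 3) returned by task-5 and task-4, it fits at step 4.
No one abort is enough; case by case: task-5 alone leaves task-2 blocked (short on res1); task-2 alone leaves task-5 blocked (short on res1); task-8 alone leaves task-5 blocked (short on res1); task-1 alone leaves task-5 blocked (short on res1); task-4 alone leaves task-5 blocked (short on res1); task-0 alone leaves task-5 blocked (short on res1).
One survivor order: task-1, task-8, task-0, task-2. Step-by-step check (post-abort pool first):
  pool = (2, 3, 3, 5)
  task-1 needs (0, 1, 1, 0) <= (2, 3, 3, 5) -> finishes; pool += (1, 0, 2, 1) = (3, 3, 5, 6)
  task-8 needs (1, 3, 4, 1) <= (3, 3, 5, 6) -> finishes; pool += (2, 0, 1, 0) = (5, 3, 6, 6)
  task-0 needs (2, 2, 5, 3) <= (5, 3, 6, 6) -> finishes; pool += (2, 0, 1, 2) = (7, 3, 7, 8)
  task-2 needs (7, 2, 2, 1) <= (7, 3, 7, 8) -> finishes; pool += (1, 3, 2, 2) = (8, 6, 9, 10)


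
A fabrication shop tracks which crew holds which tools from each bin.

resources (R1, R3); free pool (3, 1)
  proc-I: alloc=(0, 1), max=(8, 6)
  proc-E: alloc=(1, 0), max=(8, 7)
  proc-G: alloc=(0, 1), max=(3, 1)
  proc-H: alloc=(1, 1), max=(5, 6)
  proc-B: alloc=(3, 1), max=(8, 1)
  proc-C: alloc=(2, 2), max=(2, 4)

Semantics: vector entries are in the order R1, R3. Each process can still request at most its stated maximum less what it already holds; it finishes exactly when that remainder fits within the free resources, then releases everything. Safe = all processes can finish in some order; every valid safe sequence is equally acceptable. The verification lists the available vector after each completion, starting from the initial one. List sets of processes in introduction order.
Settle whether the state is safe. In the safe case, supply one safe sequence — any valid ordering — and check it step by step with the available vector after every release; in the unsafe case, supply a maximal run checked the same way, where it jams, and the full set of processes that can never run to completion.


SAFE — a valid safe sequence is proc-G, proc-C, proc-B, proc-I, proc-H, proc-E.
Key observation: at proc-G the run first touches a limit — (3, 0) against (3, 1), exact on a resource it actually requests.
Walking it through:
  pool = (3, 1)
  proc-G needs (3, 0) <= (3, 1) -> finishes; pool += (0, 1) = (3, 2)
  proc-C needs (0, 2) <= (3, 2) -> finishes; pool += (2, 2) = (5, 4)
  proc-B needs (5, 0) <= (5, 4) -> finishes; pool += (3, 1) = (8, 5)
  proc-I needs (8, 5) <= (8, 5) -> finishes; pool += (0, 1) = (8, 6)
  proc-H needs (4, 5) <= (8, 6) -> finishes; pool += (1, 1) = (9, 7)
  proc-E needs (7, 7) <= (9, 7) -> finishes; pool += (1, 0) = (10, 7)
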